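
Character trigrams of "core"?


Word: "core" (length 4)
Number of trigrams = 4 - 3 + 1 = 2
  Position 0: "cor"
  Position 1: "ore"
Trigrams = "cor", "ore"


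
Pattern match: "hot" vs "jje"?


Pattern of "hot": [0, 1, 2]
Pattern of "jje": [0, 0, 1]
Patterns do not match
Same pattern = No


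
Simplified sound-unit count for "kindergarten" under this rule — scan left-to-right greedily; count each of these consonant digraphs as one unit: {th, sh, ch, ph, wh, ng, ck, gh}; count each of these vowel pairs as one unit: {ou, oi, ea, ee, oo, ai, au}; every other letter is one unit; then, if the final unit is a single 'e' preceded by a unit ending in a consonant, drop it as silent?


Word: "kindergarten" (12 letters)
Left-to-right scan:
  [1] 'k' (letter)
  [2] 'i' (letter)
  [3] 'n' (letter)
  [4] 'd' (letter)
  [5] 'e' (letter)
  [6] 'r' (letter)
  [7] 'g' (letter)
  [8] 'a' (letter)
  [9] 'r' (letter)
  [10] 't' (letter)
  [11] 'e' (letter)
  [12] 'n' (letter)
Units from scan: 12
Sound units = 12 units


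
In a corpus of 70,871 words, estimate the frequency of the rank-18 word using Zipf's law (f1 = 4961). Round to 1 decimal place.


Zipf's law: f(r) = f(1) / r
f(1) = 4961
f(18) = 4961 / 18
= 275.6 occurrences


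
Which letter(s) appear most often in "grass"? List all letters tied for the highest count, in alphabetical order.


Word: "grass"
Letter counts:
  'a': 1
  'g': 1
  'r': 1
  's': 2
Maximum count = 2
Most frequent = 's' (2 times each)


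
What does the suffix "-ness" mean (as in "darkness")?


Suffix: -ness
Example: darkness = dark + -ness
Meaning = state of being


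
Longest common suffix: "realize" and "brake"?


Word 1: "realize"
Word 2: "brake"
Comparing from end:
  Pos -1: 'e' == 'e'
  Pos -2: 'z' != 'k' (stop)
LCS = "e" (length 1)


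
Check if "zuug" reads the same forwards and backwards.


Word: "zuug"
Reversed: "guuz"
Forward == Backward? zuug != guuz
Palindrome = No


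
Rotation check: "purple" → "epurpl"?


Word: "purple", Candidate: "epurpl"
Method: check if candidate is substring of word+word
"purplepurple" contains "epurpl"? Yes
Is rotation = Yes


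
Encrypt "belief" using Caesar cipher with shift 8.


Word: "belief"
Shift: 8
Each letter → (letter + shift) mod 26:
  'b' (1) + 8 = 9 → 'j'
  'e' (4) + 8 = 12 → 'm'
  'l' (11) + 8 = 19 → 't'
  'i' (8) + 8 = 16 → 'q'
  'e' (4) + 8 = 12 → 'm'
  'f' (5) + 8 = 13 → 'n'
Result = "jmtqmn"


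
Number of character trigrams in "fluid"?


Word: "fluid" (length 5)
Number of 3-grams = length - 3 + 1 = 5 - 3 + 1
= 3


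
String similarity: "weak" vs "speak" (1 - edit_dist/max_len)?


Word 1: "weak" (length 4)
Word 2: "speak" (length 5)
One optimal edit sequence:
  1. insert 's'  (+1)
  2. substitute 'w' -> 'p'  (+1)
  3. keep 'e'
  4. keep 'a'
  5. keep 'k'
Edit distance = 2
Max length = max(4, 5) = 5
Similarity = 1 - 2/5
= 0.6000


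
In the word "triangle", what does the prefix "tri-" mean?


Prefix: tri-
Example: triangle (tri- + angle)
Meaning = three


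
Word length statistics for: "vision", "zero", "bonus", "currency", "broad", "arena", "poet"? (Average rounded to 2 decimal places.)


Lengths: "vision"=6, "zero"=4, "bonus"=5, "currency"=8, "broad"=5, "arena"=5, "poet"=4
Sum = 37, Count = 7
Average = 37/7 = 5.29
= avg=5.29, min=4, max=8


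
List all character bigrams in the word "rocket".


Word: "rocket" (length 6)
Number of bigrams = 6 - 2 + 1 = 5
  Position 0: "ro"
  Position 1: "oc"
  Position 2: "ck"
  Position 3: "ke"
  Position 4: "et"
Bigrams = "ro", "oc", "ck", "ke", "et"


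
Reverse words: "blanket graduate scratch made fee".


Original: "blanket graduate scratch made fee"
Words (1..n): blanket | graduate | scratch | made | fee
Reversed (n..1): fee | made | scratch | graduate | blanket
Result = "fee made scratch graduate blanket"


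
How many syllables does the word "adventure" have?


Word: "adventure"
Syllable breakdown: ad / ven / ture
Counting: 3 parts
= 3 syllables


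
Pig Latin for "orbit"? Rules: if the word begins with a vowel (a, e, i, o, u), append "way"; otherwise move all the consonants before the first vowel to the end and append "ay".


Word: "orbit"
Starts with vowel → add 'way'
Pig Latin = "orbitway"


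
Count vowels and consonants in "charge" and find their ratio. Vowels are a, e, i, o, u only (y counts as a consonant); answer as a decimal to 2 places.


Word: "charge"
Vowels (a,e,i,o,u): 2
Consonants: 4
Ratio = 2/4
= 0.50


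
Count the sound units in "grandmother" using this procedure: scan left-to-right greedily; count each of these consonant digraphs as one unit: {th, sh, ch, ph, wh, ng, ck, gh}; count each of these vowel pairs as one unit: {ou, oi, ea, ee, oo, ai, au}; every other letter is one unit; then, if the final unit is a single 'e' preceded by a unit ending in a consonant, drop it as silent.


Word: "grandmother" (11 letters)
Left-to-right scan:
  (1) 'g' (letter)
  (2) 'r' (letter)
  (3) 'a' (letter)
  (4) 'n' (letter)
  (5) 'd' (letter)
  (6) 'm' (letter)
  (7) 'o' (letter)
  (8) 'th' (digraph)
  (9) 'e' (letter)
  (10) 'r' (letter)
Units from scan: 10
Sound units = 10 units


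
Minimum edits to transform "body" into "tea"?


Word 1: "body" (length 4)
Word 2: "tea" (length 3)
One optimal edit sequence (insert/delete/substitute each cost 1):
  1. delete 'b'  (+1)
  2. substitute 'o' -> 't'  (+1)
  3. substitute 'd' -> 'e'  (+1)
  4. substitute 'y' -> 'a'  (+1)
Total edit operations: 4
Edit distance = 4


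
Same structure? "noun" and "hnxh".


Pattern of "noun": [0, 1, 2, 0]
Pattern of "hnxh": [0, 1, 2, 0]
Patterns match
Same pattern = Yes


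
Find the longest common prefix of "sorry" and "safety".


Word 1: "sorry"
Word 2: "safety"
Comparing from start:
  Pos 0: 's' == 's'
  Pos 1: 'o' != 'a' (stop)
LCP = "s" (length 1)


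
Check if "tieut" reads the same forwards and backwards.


Word: "tieut"
Reversed: "tueit"
Forward == Backward? tieut != tueit
Palindrome = No


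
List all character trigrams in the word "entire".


Word: "entire" (length 6)
Number of trigrams = 6 - 3 + 1 = 4
  Position 0: "ent"
  Position 1: "nti"
  Position 2: "tir"
  Position 3: "ire"
Trigrams = "ent", "nti", "tir", "ire"


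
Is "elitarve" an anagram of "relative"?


Word 1: "relative" → sorted: aeeilrtv
Word 2: "elitarve" → sorted: aeeilrtv
Same letters? aeeilrtv == aeeilrtv
Anagram = Yes


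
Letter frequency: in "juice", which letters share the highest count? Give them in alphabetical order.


Word: "juice"
Letter counts:
  'c': 1
  'e': 1
  'i': 1
  'j': 1
  'u': 1
Maximum count = 1
Most frequent = 'c', 'e', 'i', 'j', 'u' (1 time each)


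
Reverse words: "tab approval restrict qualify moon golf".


Original: "tab approval restrict qualify moon golf"
Words (1..n): tab | approval | restrict | qualify | moon | golf
Reversed (n..1): golf | moon | qualify | restrict | approval | tab
Result = "golf moon qualify restrict approval tab"


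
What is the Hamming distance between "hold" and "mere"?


Comparing character by character (same length = 4):
  Pos 0: 'h' vs 'm' !=
  Pos 1: 'o' vs 'e' !=
  Pos 2: 'l' vs 'r' !=
  Pos 3: 'd' vs 'e' !=
Hamming distance = 4


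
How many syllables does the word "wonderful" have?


Word: "wonderful"
Syllable breakdown: won · der · ful
Counting: 3 parts
= 3 syllables


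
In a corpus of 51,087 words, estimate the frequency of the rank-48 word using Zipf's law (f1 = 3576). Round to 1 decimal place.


Zipf's law: f(r) = f(1) / r
f(1) = 3576
f(48) = 3576 / 48
= 74.5 occurrences


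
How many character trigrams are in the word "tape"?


Word: "tape" (length 4)
Number of 3-grams = length - 3 + 1 = 4 - 3 + 1
= 2


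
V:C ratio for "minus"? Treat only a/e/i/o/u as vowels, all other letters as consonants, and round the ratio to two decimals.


Word: "minus"
Vowels (a,e,i,o,u): 2
Consonants: 3
Ratio = 2/3
= 0.67


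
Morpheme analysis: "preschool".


Word: "preschool"
Morphemes: pre- / school
Each morpheme carries meaning
= 2 morphemes


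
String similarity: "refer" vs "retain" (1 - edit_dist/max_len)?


Word 1: "refer" (length 5)
Word 2: "retain" (length 6)
One optimal edit sequence:
  1. keep 'r'
  2. keep 'e'
  3. insert 't'  (+1)
  4. substitute 'f' -> 'a'  (+1)
  5. substitute 'e' -> 'i'  (+1)
  6. substitute 'r' -> 'n'  (+1)
Edit distance = 4
Max length = max(5, 6) = 6
Similarity = 1 - 4/6
= 0.3333


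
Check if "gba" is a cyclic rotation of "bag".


Word: "bag", Candidate: "gba"
Method: check if candidate is substring of word+word
"bagbag" contains "gba"? Yes
Is rotation = Yes


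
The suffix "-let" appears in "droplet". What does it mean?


Suffix: -let
Example: droplet (drop + -let)
Meaning = small


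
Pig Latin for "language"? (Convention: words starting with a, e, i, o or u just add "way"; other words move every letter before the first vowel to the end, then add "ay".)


Word: "language"
Starts with consonant(s) → move to end, add 'ay'
Consonant cluster: "l"
Pig Latin = "anguagelay"


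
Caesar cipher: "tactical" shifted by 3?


Word: "tactical"
Shift: 3
Each letter → (letter + shift) mod 26:
  't' (19) + 3 = 22 → 'w'
  'a' (0) + 3 = 3 → 'd'
  'c' (2) + 3 = 5 → 'f'
  't' (19) + 3 = 22 → 'w'
  'i' (8) + 3 = 11 → 'l'
  'c' (2) + 3 = 5 → 'f'
  'a' (0) + 3 = 3 → 'd'
  'l' (11) + 3 = 14 → 'o'
Result = "wdfwlfdo"


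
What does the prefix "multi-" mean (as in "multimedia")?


Prefix: multi-
Example: multimedia = multi- + media
Meaning = many


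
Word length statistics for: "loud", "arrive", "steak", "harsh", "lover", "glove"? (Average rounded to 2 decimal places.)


Lengths: "loud"=4, "arrive"=6, "steak"=5, "harsh"=5, "lover"=5, "glove"=5
Sum = 30, Count = 6
Average = 30/6 = 5.00
= avg=5.00, min=4, max=6


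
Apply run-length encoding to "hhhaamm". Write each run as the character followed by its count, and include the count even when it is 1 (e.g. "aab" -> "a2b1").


String: "hhhaamm"
Scanning for consecutive runs:
  'h' x 3
  'a' x 2
  'm' x 2
RLE = "h3a2m2"


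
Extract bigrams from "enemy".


Word: "enemy" (length 5)
Number of bigrams = 5 - 2 + 1 = 4
  Position 0: "en"
  Position 1: "ne"
  Position 2: "em"
  Position 3: "my"
Bigrams = "en", "ne", "em", "my"


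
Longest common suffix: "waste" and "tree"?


Word 1: "waste"
Word 2: "tree"
Comparing from end:
  Pos -1: 'e' == 'e'
  Pos -2: 't' != 'e' (stop)
LCS = "e" (length 1)


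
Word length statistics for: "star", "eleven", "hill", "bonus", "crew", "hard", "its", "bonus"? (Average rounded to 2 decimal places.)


Lengths: "star"=4, "eleven"=6, "hill"=4, "bonus"=5, "crew"=4, "hard"=4, "its"=3, "bonus"=5
Sum = 35, Count = 8
Average = 35/8 = 4.38
= avg=4.38, min=3, max=6


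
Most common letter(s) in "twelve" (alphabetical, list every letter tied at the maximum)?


Word: "twelve"
Letter counts:
  'e': 2
  'l': 1
  't': 1
  'v': 1
  'w': 1
Maximum count = 2
Most frequent = 'e' (2 times each)


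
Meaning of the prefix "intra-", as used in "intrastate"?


Prefix: intra-
As in: intrastate -> intra- + state
Meaning = within


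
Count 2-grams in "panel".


Word: "panel" (length 5)
Number of 2-grams = length - 2 + 1 = 5 - 2 + 1
= 4


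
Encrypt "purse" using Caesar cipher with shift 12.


Word: "purse"
Shift: 12
Each letter → (letter + shift) mod 26:
  'p' (15) + 12 = 1 → 'b'
  'u' (20) + 12 = 6 → 'g'
  'r' (17) + 12 = 3 → 'd'
  's' (18) + 12 = 4 → 'e'
  'e' (4) + 12 = 16 → 'q'
Result = "bgdeq"


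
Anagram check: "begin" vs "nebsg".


Word 1: "begin" → sorted: begin
Word 2: "nebsg" → sorted: begns
Same letters? begin != begns
Anagram = No


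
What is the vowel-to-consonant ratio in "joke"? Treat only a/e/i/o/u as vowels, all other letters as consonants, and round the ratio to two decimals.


Word: "joke"
Vowels (a,e,i,o,u): 2
Consonants: 2
Ratio = 2/2
= 1.00


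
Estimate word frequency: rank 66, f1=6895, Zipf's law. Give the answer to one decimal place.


Zipf's law: f(r) = f(1) / r
f(1) = 6895
f(66) = 6895 / 66
= 104.5 occurrences


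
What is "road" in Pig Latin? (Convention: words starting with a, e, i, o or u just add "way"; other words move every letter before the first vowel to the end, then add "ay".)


Word: "road"
Starts with consonant(s) → move to end, add 'ay'
Consonant cluster: "r"
Pig Latin = "oadray"


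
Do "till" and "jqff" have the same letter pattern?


Pattern of "till": [0, 1, 2, 2]
Pattern of "jqff": [0, 1, 2, 2]
Patterns match
Same pattern = Yes


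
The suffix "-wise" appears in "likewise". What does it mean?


Suffix: -wise
Example: likewise = like + -wise
Meaning = in the manner of


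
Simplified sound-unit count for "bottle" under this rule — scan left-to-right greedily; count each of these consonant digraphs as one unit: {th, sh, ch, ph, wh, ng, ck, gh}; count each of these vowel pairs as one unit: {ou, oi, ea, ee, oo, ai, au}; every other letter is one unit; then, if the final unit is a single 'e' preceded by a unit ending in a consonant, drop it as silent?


Word: "bottle" (6 letters)
Left-to-right scan:
  1. 'b' (letter)
  2. 'o' (letter)
  3. 't' (letter)
  4. 't' (letter)
  5. 'l' (letter)
  6. 'e' (letter)
Units from scan: 6
Final unit is 'e' after a consonant -> drop as silent (-1)
Sound units = 5 units


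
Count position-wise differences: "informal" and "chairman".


Comparing character by character (same length = 8):
  Pos 0: 'i' vs 'c' !=
  Pos 1: 'n' vs 'h' !=
  Pos 2: 'f' vs 'a' !=
  Pos 3: 'o' vs 'i' !=
  Pos 4: 'r' vs 'r' =
  Pos 5: 'm' vs 'm' =
  Pos 6: 'a' vs 'a' =
  Pos 7: 'l' vs 'n' !=
Hamming distance = 5


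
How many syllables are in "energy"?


Word: "energy"
Syllable breakdown: en / er / gy
Counting: 3 parts
= 3 syllables


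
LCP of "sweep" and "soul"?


Word 1: "sweep"
Word 2: "soul"
Comparing from start:
  Pos 0: 's' == 's'
  Pos 1: 'w' != 'o' (stop)
LCP = "s" (length 1)


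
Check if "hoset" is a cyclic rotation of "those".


Word: "those", Candidate: "hoset"
Method: check if candidate is substring of word+word
"thosethose" contains "hoset"? Yes
Is rotation = Yes


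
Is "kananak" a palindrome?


Word: "kananak"
Reversed: "kananak"
Forward == Backward? kananak == kananak
Palindrome = Yes


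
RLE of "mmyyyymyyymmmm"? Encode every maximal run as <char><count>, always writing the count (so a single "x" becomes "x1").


String: "mmyyyymyyymmmm"
Scanning for consecutive runs:
  'm' x 2
  'y' x 4
  'm' x 1
  'y' x 3
  'm' x 4
RLE = "m2y4m1y3m4"


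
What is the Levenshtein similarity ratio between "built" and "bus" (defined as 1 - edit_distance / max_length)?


Word 1: "built" (length 5)
Word 2: "bus" (length 3)
One optimal edit sequence:
  1. keep 'b'
  2. keep 'u'
  3. delete 'i'  (+1)
  4. delete 'l'  (+1)
  5. substitute 't' -> 's'  (+1)
Edit distance = 3
Max length = max(5, 3) = 5
Similarity = 1 - 3/5
= 0.4000


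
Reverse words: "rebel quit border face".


Original: "rebel quit border face"
Words (1..n): rebel | quit | border | face
Reversed (n..1): face | border | quit | rebel
Result = "face border quit rebel"


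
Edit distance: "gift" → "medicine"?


Word 1: "gift" (length 4)
Word 2: "medicine" (length 8)
One optimal edit sequence (insert/delete/substitute each cost 1):
  1. insert 'm'  (+1)
  2. insert 'e'  (+1)
  3. insert 'd'  (+1)
  4. insert 'i'  (+1)
  5. substitute 'g' -> 'c'  (+1)
  6. keep 'i'
  7. substitute 'f' -> 'n'  (+1)
  8. substitute 't' -> 'e'  (+1)
Total edit operations: 7
Edit distance = 7


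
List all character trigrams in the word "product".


Word: "product" (length 7)
Number of trigrams = 7 - 3 + 1 = 5
  Position 0: "pro"
  Position 1: "rod"
  Position 2: "odu"
  Position 3: "duc"
  Position 4: "uct"
Trigrams = "pro", "rod", "odu", "duc", "uct"


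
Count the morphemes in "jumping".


Word: "jumping"
Morphemes: jump / -ing
Each morpheme carries meaning
= 2 morphemes


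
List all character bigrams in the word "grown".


Word: "grown" (length 5)
Number of bigrams = 5 - 2 + 1 = 4
  Position 0: "gr"
  Position 1: "ro"
  Position 2: "ow"
  Position 3: "wn"
Bigrams = "gr", "ro", "ow", "wn"


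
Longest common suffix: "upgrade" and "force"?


Word 1: "upgrade"
Word 2: "force"
Comparing from end:
  Pos -1: 'e' == 'e'
  Pos -2: 'd' != 'c' (stop)
LCS = "e" (length 1)


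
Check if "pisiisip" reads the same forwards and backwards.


Word: "pisiisip"
Reversed: "pisiisip"
Forward == Backward? pisiisip == pisiisip
Palindrome = Yes


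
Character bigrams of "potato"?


Word: "potato" (length 6)
Number of bigrams = 6 - 2 + 1 = 5
  Position 0: "po"
  Position 1: "ot"
  Position 2: "ta"
  Position 3: "at"
  Position 4: "to"
Bigrams = "po", "ot", "ta", "at", "to"


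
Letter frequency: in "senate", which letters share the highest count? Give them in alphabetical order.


Word: "senate"
Letter counts:
  'a': 1
  'e': 2
  'n': 1
  's': 1
  't': 1
Maximum count = 2
Most frequent = 'e' (2 times each)


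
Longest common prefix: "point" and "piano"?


Word 1: "point"
Word 2: "piano"
Comparing from start:
  Pos 0: 'p' == 'p'
  Pos 1: 'o' != 'i' (stop)
LCP = "p" (length 1)


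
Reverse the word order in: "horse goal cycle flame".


Original: "horse goal cycle flame"
Words (1..n): horse | goal | cycle | flame
Reversed (n..1): flame | cycle | goal | horse
Result = "flame cycle goal horse"


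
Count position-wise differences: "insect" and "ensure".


Comparing character by character (same length = 6):
  Pos 0: 'i' vs 'e' !=
  Pos 1: 'n' vs 'n' =
  Pos 2: 's' vs 's' =
  Pos 3: 'e' vs 'u' !=
  Pos 4: 'c' vs 'r' !=
  Pos 5: 't' vs 'e' !=
Hamming distance = 4


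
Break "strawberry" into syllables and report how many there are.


Word: "strawberry"
Syllable breakdown: straw-ber-ry
Counting: 3 parts
= 3 syllables


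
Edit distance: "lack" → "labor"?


Word 1: "lack" (length 4)
Word 2: "labor" (length 5)
One optimal edit sequence (insert/delete/substitute each cost 1):
  1. keep 'l'
  2. keep 'a'
  3. insert 'b'  (+1)
  4. substitute 'c' -> 'o'  (+1)
  5. substitute 'k' -> 'r'  (+1)
Total edit operations: 3
Edit distance = 3


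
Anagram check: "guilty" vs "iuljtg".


Word 1: "guilty" → sorted: giltuy
Word 2: "iuljtg" → sorted: gijltu
Same letters? giltuy != gijltu
Anagram = No


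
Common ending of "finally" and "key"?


Word 1: "finally"
Word 2: "key"
Comparing from end:
  Pos -1: 'y' == 'y'
  Pos -2: 'l' != 'e' (stop)
LCS = "y" (length 1)


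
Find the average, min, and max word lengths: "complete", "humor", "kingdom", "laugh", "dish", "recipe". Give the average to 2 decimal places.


Lengths: "complete"=8, "humor"=5, "kingdom"=7, "laugh"=5, "dish"=4, "recipe"=6
Sum = 35, Count = 6
Average = 35/6 = 5.83
= avg=5.83, min=4, max=8


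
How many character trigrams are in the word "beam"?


Word: "beam" (length 4)
Number of 3-grams = length - 3 + 1 = 4 - 3 + 1
= 2


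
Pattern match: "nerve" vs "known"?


Pattern of "nerve": [0, 1, 2, 3, 1]
Pattern of "known": [0, 1, 2, 3, 1]
Patterns match
Same pattern = Yes


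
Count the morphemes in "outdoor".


Word: "outdoor"
Morphemes: out- / door
Each morpheme carries meaning
= 2 morphemes


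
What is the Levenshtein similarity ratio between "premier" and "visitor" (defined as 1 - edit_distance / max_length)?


Word 1: "premier" (length 7)
Word 2: "visitor" (length 7)
One optimal edit sequence:
  1. substitute 'p' -> 'v'  (+1)
  2. substitute 'r' -> 'i'  (+1)
  3. substitute 'e' -> 's'  (+1)
  4. substitute 'm' -> 'i'  (+1)
  5. substitute 'i' -> 't'  (+1)
  6. substitute 'e' -> 'o'  (+1)
  7. keep 'r'
Edit distance = 6
Max length = max(7, 7) = 7
Similarity = 1 - 6/7
= 0.1429


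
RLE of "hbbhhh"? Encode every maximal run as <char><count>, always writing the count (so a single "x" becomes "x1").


String: "hbbhhh"
Scanning for consecutive runs:
  'h' x 1
  'b' x 2
  'h' x 3
RLE = "h1b2h3"


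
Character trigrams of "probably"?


Word: "probably" (length 8)
Number of trigrams = 8 - 3 + 1 = 6
  Position 0: "pro"
  Position 1: "rob"
  Position 2: "oba"
  Position 3: "bab"
  Position 4: "abl"
  Position 5: "bly"
Trigrams = "pro", "rob", "oba", "bab", "abl", "bly"


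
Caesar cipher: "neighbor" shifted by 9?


Word: "neighbor"
Shift: 9
Each letter → (letter + shift) mod 26:
  'n' (13) + 9 = 22 → 'w'
  'e' (4) + 9 = 13 → 'n'
  'i' (8) + 9 = 17 → 'r'
  'g' (6) + 9 = 15 → 'p'
  'h' (7) + 9 = 16 → 'q'
  'b' (1) + 9 = 10 → 'k'
  'o' (14) + 9 = 23 → 'x'
  'r' (17) + 9 = 0 → 'a'
Result = "wnrpqkxa"


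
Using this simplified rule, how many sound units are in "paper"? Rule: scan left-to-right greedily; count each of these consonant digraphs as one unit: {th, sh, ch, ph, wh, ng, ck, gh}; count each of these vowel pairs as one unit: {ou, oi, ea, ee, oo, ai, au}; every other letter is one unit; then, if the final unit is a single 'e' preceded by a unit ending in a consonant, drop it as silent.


Word: "paper" (5 letters)
Left-to-right scan:
  1. 'p' (letter)
  2. 'a' (letter)
  3. 'p' (letter)
  4. 'e' (letter)
  5. 'r' (letter)
Units from scan: 5
Sound units = 5 units


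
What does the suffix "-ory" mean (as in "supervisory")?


Suffix: -ory
Example: supervisory (supervise + -ory, with a spelling change)
Meaning = relating to / place for


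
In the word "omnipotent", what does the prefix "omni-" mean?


Prefix: omni-
As in: omnipotent -> omni- + potent
Meaning = all


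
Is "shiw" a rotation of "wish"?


Word: "wish", Candidate: "shiw"
Method: check if candidate is substring of word+word
"wishwish" contains "shiw"? No
Is rotation = No


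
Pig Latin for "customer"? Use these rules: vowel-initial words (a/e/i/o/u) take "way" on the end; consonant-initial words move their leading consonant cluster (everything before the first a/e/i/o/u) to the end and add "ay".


Word: "customer"
Starts with consonant(s) → move to end, add 'ay'
Consonant cluster: "c"
Pig Latin = "ustomercay"


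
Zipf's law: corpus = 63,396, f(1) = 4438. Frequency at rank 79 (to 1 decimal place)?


Zipf's law: f(r) = f(1) / r
f(1) = 4438
f(79) = 4438 / 79
= 56.2 occurrences


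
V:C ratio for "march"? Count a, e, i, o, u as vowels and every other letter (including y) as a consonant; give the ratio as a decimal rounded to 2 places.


Word: "march"
Vowels (a,e,i,o,u): 1
Consonants: 4
Ratio = 1/4
= 0.25


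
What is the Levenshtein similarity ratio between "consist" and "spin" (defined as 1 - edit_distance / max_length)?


Word 1: "consist" (length 7)
Word 2: "spin" (length 4)
One optimal edit sequence:
  1. delete 'c'  (+1)
  2. delete 'o'  (+1)
  3. delete 'n'  (+1)
  4. keep 's'
  5. substitute 'i' -> 'p'  (+1)
  6. substitute 's' -> 'i'  (+1)
  7. substitute 't' -> 'n'  (+1)
Edit distance = 6
Max length = max(7, 4) = 7
Similarity = 1 - 6/7
= 0.1429


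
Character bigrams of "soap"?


Word: "soap" (length 4)
Number of bigrams = 4 - 2 + 1 = 3
  Position 0: "so"
  Position 1: "oa"
  Position 2: "ap"
Bigrams = "so", "oa", "ap"


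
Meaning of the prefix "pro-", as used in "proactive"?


Prefix: pro-
As in: proactive -> pro- + active
Meaning = forward / in favor of


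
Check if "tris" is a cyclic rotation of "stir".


Word: "stir", Candidate: "tris"
Method: check if candidate is substring of word+word
"stirstir" contains "tris"? No
Is rotation = No


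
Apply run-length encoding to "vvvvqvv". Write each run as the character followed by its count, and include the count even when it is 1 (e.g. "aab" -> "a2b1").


String: "vvvvqvv"
Scanning for consecutive runs:
  'v' x 4
  'q' x 1
  'v' x 2
RLE = "v4q1v2"


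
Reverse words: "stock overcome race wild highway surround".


Original: "stock overcome race wild highway surround"
Words (1..n): stock | overcome | race | wild | highway | surround
Reversed (n..1): surround | highway | wild | race | overcome | stock
Result = "surround highway wild race overcome stock"


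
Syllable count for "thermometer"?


Word: "thermometer"
Syllable breakdown: ther | mom | e | ter
Counting: 4 parts
= 4 syllables


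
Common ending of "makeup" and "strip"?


Word 1: "makeup"
Word 2: "strip"
Comparing from end:
  Pos -1: 'p' == 'p'
  Pos -2: 'u' != 'i' (stop)
LCS = "p" (length 1)


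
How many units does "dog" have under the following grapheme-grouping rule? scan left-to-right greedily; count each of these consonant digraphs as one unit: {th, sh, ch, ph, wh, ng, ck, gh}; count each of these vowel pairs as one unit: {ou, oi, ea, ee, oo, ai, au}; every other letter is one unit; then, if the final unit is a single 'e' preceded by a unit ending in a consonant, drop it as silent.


Word: "dog" (3 letters)
Left-to-right scan:
  (1) 'd' (letter)
  (2) 'o' (letter)
  (3) 'g' (letter)
Units from scan: 3
Sound units = 3 units


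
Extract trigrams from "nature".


Word: "nature" (length 6)
Number of trigrams = 6 - 3 + 1 = 4
  Position 0: "nat"
  Position 1: "atu"
  Position 2: "tur"
  Position 3: "ure"
Trigrams = "nat", "atu", "tur", "ure"


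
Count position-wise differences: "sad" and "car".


Comparing character by character (same length = 3):
  Pos 0: 's' vs 'c' !=
  Pos 1: 'a' vs 'a' =
  Pos 2: 'd' vs 'r' !=
Hamming distance = 2


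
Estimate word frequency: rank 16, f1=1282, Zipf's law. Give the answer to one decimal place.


Zipf's law: f(r) = f(1) / r
f(1) = 1282
f(16) = 1282 / 16
= 80.1 occurrences


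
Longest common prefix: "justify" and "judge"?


Word 1: "justify"
Word 2: "judge"
Comparing from start:
  Pos 0: 'j' == 'j'
  Pos 1: 'u' == 'u'
  Pos 2: 's' != 'd' (stop)
LCP = "ju" (length 2)


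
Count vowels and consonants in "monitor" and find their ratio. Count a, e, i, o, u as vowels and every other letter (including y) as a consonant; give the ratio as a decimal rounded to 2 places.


Word: "monitor"
Vowels (a,e,i,o,u): 3
Consonants: 4
Ratio = 3/4
= 0.75


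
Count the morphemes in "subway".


Word: "subway"
Morphemes: sub- | way
Each morpheme carries meaning
= 2 morphemes


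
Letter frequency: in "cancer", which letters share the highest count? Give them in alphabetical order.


Word: "cancer"
Letter counts:
  'a': 1
  'c': 2
  'e': 1
  'n': 1
  'r': 1
Maximum count = 2
Most frequent = 'c' (2 times each)


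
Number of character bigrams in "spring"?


Word: "spring" (length 6)
Number of 2-grams = length - 2 + 1 = 6 - 2 + 1
= 5


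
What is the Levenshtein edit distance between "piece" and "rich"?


Word 1: "piece" (length 5)
Word 2: "rich" (length 4)
One optimal edit sequence (insert/delete/substitute each cost 1):
  1. substitute 'p' -> 'r'  (+1)
  2. keep 'i'
  3. delete 'e'  (+1)
  4. keep 'c'
  5. substitute 'e' -> 'h'  (+1)
Total edit operations: 3
Edit distance = 3


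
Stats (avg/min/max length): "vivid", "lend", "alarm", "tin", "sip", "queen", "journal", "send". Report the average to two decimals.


Lengths: "vivid"=5, "lend"=4, "alarm"=5, "tin"=3, "sip"=3, "queen"=5, "journal"=7, "send"=4
Sum = 36, Count = 8
Average = 36/8 = 4.50
= avg=4.50, min=3, max=7


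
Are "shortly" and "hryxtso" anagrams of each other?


Word 1: "shortly" → sorted: hlorsty
Word 2: "hryxtso" → sorted: horstxy
Same letters? hlorsty != horstxy
Anagram = No


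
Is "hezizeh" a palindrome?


Word: "hezizeh"
Reversed: "hezizeh"
Forward == Backward? hezizeh == hezizeh
Palindrome = Yes


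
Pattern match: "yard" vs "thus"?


Pattern of "yard": [0, 1, 2, 3]
Pattern of "thus": [0, 1, 2, 3]
Patterns match
Same pattern = Yes


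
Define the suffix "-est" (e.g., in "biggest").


Suffix: -est
Example: biggest (big + -est, with a spelling change)
Meaning = most


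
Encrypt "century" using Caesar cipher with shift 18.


Word: "century"
Shift: 18
Each letter → (letter + shift) mod 26:
  'c' (2) + 18 = 20 → 'u'
  'e' (4) + 18 = 22 → 'w'
  'n' (13) + 18 = 5 → 'f'
  't' (19) + 18 = 11 → 'l'
  'u' (20) + 18 = 12 → 'm'
  'r' (17) + 18 = 9 → 'j'
  'y' (24) + 18 = 16 → 'q'
Result = "uwflmjq"


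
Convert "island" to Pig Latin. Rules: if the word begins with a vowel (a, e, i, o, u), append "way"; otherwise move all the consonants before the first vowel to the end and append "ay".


Word: "island"
Starts with vowel → add 'way'
Pig Latin = "islandway"


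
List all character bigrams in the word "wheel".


Word: "wheel" (length 5)
Number of bigrams = 5 - 2 + 1 = 4
  Position 0: "wh"
  Position 1: "he"
  Position 2: "ee"
  Position 3: "el"
Bigrams = "wh", "he", "ee", "el"


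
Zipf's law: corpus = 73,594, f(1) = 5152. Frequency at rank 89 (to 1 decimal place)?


Zipf's law: f(r) = f(1) / r
f(1) = 5152
f(89) = 5152 / 89
= 57.9 occurrences


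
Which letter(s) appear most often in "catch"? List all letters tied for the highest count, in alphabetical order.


Word: "catch"
Letter counts:
  'a': 1
  'c': 2
  'h': 1
  't': 1
Maximum count = 2
Most frequent = 'c' (2 times each)


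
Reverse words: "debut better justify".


Original: "debut better justify"
Words (1..n): debut | better | justify
Reversed (n..1): justify | better | debut
Result = "justify better debut"


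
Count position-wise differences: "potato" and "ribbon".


Comparing character by character (same length = 6):
  Pos 0: 'p' vs 'r' !=
  Pos 1: 'o' vs 'i' !=
  Pos 2: 't' vs 'b' !=
  Pos 3: 'a' vs 'b' !=
  Pos 4: 't' vs 'o' !=
  Pos 5: 'o' vs 'n' !=
Hamming distance = 6


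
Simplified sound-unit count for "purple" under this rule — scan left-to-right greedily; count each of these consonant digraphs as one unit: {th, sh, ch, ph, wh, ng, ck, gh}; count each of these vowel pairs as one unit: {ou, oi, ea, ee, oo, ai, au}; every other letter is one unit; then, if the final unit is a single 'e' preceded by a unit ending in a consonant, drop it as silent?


Word: "purple" (6 letters)
Left-to-right scan:
  [1] 'p' (letter)
  [2] 'u' (letter)
  [3] 'r' (letter)
  [4] 'p' (letter)
  [5] 'l' (letter)
  [6] 'e' (letter)
Units from scan: 6
Final unit is 'e' after a consonant -> drop as silent (-1)
Sound units = 5 units


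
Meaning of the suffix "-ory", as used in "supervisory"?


Suffix: -ory
Example: supervisory (supervise + -ory, with a spelling change)
Meaning = relating to / place for


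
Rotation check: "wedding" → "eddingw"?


Word: "wedding", Candidate: "eddingw"
Method: check if candidate is substring of word+word
"weddingwedding" contains "eddingw"? Yes
Is rotation = Yes


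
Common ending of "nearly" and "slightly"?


Word 1: "nearly"
Word 2: "slightly"
Comparing from end:
  Pos -1: 'y' == 'y'
  Pos -2: 'l' == 'l'
  Pos -3: 'r' != 't' (stop)
LCS = "ly" (length 2)


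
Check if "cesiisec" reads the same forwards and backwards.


Word: "cesiisec"
Reversed: "cesiisec"
Forward == Backward? cesiisec == cesiisec
Palindrome = Yes


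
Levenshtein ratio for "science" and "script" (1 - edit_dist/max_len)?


Word 1: "science" (length 7)
Word 2: "script" (length 6)
One optimal edit sequence:
  1. keep 's'
  2. keep 'c'
  3. delete 'i'  (+1)
  4. substitute 'e' -> 'r'  (+1)
  5. substitute 'n' -> 'i'  (+1)
  6. substitute 'c' -> 'p'  (+1)
  7. substitute 'e' -> 't'  (+1)
Edit distance = 5
Max length = max(7, 6) = 7
Similarity = 1 - 5/7
= 0.2857


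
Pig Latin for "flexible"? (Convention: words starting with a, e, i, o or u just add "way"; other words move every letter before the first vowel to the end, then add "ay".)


Word: "flexible"
Starts with consonant(s) → move to end, add 'ay'
Consonant cluster: "fl"
Pig Latin = "exibleflay"


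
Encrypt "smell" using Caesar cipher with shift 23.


Word: "smell"
Shift: 23
Each letter → (letter + shift) mod 26:
  's' (18) + 23 = 15 → 'p'
  'm' (12) + 23 = 9 → 'j'
  'e' (4) + 23 = 1 → 'b'
  'l' (11) + 23 = 8 → 'i'
  'l' (11) + 23 = 8 → 'i'
Result = "pjbii"


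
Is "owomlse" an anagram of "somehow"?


Word 1: "somehow" → sorted: ehmoosw
Word 2: "owomlse" → sorted: elmoosw
Same letters? ehmoosw != elmoosw
Anagram = No


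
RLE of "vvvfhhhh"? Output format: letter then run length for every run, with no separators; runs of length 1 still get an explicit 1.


String: "vvvfhhhh"
Scanning for consecutive runs:
  'v' x 3
  'f' x 1
  'h' x 4
RLE = "v3f1h4"


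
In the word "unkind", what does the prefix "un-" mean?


Prefix: un-
Example: unkind (un- + kind)
Meaning = not / reverse


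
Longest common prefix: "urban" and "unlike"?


Word 1: "urban"
Word 2: "unlike"
Comparing from start:
  Pos 0: 'u' == 'u'
  Pos 1: 'r' != 'n' (stop)
LCP = "u" (length 1)


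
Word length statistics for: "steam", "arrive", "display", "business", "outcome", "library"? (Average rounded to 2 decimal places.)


Lengths: "steam"=5, "arrive"=6, "display"=7, "business"=8, "outcome"=7, "library"=7
Sum = 40, Count = 6
Average = 40/6 = 6.67
= avg=6.67, min=5, max=8


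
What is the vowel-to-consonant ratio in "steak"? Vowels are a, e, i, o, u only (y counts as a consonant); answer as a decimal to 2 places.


Word: "steak"
Vowels (a,e,i,o,u): 2
Consonants: 3
Ratio = 2/3
= 0.67


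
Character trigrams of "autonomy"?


Word: "autonomy" (length 8)
Number of trigrams = 8 - 3 + 1 = 6
  Position 0: "aut"
  Position 1: "uto"
  Position 2: "ton"
  Position 3: "ono"
  Position 4: "nom"
  Position 5: "omy"
Trigrams = "aut", "uto", "ton", "ono", "nom", "omy"


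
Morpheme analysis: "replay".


Word: "replay"
Morphemes: re- | play
Each morpheme carries meaning
= 2 morphemes


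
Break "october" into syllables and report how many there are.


Word: "october"
Syllable breakdown: oc · to · ber
Counting: 3 parts
= 3 syllables


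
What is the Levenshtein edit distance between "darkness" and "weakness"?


Word 1: "darkness" (length 8)
Word 2: "weakness" (length 8)
One optimal edit sequence (insert/delete/substitute each cost 1):
  1. substitute 'd' -> 'w'  (+1)
  2. substitute 'a' -> 'e'  (+1)
  3. substitute 'r' -> 'a'  (+1)
  4. keep 'k'
  5. keep 'n'
  6. keep 'e'
  7. keep 's'
  8. keep 's'
Total edit operations: 3
Edit distance = 3


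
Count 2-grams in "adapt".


Word: "adapt" (length 5)
Number of 2-grams = length - 2 + 1 = 5 - 2 + 1
= 4


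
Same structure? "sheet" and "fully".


Pattern of "sheet": [0, 1, 2, 2, 3]
Pattern of "fully": [0, 1, 2, 2, 3]
Patterns match
Same pattern = Yes


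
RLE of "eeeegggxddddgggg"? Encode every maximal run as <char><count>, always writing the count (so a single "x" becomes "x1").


String: "eeeegggxddddgggg"
Scanning for consecutive runs:
  'e' x 4
  'g' x 3
  'x' x 1
  'd' x 4
  'g' x 4
RLE = "e4g3x1d4g4"


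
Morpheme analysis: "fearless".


Word: "fearless"
Morphemes: fear + -less
Each morpheme carries meaning
= 2 morphemes


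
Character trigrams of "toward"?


Word: "toward" (length 6)
Number of trigrams = 6 - 3 + 1 = 4
  Position 0: "tow"
  Position 1: "owa"
  Position 2: "war"
  Position 3: "ard"
Trigrams = "tow", "owa", "war", "ard"


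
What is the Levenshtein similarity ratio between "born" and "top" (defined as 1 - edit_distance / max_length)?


Word 1: "born" (length 4)
Word 2: "top" (length 3)
One optimal edit sequence:
  1. substitute 'b' -> 't'  (+1)
  2. keep 'o'
  3. delete 'r'  (+1)
  4. substitute 'n' -> 'p'  (+1)
Edit distance = 3
Max length = max(4, 3) = 4
Similarity = 1 - 3/4
= 0.2500


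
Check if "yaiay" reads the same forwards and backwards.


Word: "yaiay"
Reversed: "yaiay"
Forward == Backward? yaiay == yaiay
Palindrome = Yes


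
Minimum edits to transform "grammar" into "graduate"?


Word 1: "grammar" (length 7)
Word 2: "graduate" (length 8)
One optimal edit sequence (insert/delete/substitute each cost 1):
  1. keep 'g'
  2. keep 'r'
  3. keep 'a'
  4. substitute 'm' -> 'd'  (+1)
  5. substitute 'm' -> 'u'  (+1)
  6. keep 'a'
  7. insert 't'  (+1)
  8. substitute 'r' -> 'e'  (+1)
Total edit operations: 4
Edit distance = 4


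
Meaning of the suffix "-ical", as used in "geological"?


Suffix: -ical
Example: geological (geology + -ical, with a spelling change)
Meaning = relating to


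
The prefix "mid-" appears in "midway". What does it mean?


Prefix: mid-
Example: midway = mid- + way
Meaning = middle


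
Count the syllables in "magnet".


Word: "magnet"
Syllable breakdown: mag-net
Counting: 2 parts
= 2 syllables


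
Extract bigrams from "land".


Word: "land" (length 4)
Number of bigrams = 4 - 2 + 1 = 3
  Position 0: "la"
  Position 1: "an"
  Position 2: "nd"
Bigrams = "la", "an", "nd"


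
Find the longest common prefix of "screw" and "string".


Word 1: "screw"
Word 2: "string"
Comparing from start:
  Pos 0: 's' == 's'
  Pos 1: 'c' != 't' (stop)
LCP = "s" (length 1)


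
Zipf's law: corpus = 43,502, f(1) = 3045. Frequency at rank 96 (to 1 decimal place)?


Zipf's law: f(r) = f(1) / r
f(1) = 3045
f(96) = 3045 / 96
= 31.7 occurrences


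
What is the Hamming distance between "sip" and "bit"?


Comparing character by character (same length = 3):
  Pos 0: 's' vs 'b' !=
  Pos 1: 'i' vs 'i' =
  Pos 2: 'p' vs 't' !=
Hamming distance = 2


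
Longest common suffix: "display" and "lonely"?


Word 1: "display"
Word 2: "lonely"
Comparing from end:
  Pos -1: 'y' == 'y'
  Pos -2: 'a' != 'l' (stop)
LCS = "y" (length 1)


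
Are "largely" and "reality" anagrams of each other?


Word 1: "largely" → sorted: aegllry
Word 2: "reality" → sorted: aeilrty
Same letters? aegllry != aeilrty
Anagram = No


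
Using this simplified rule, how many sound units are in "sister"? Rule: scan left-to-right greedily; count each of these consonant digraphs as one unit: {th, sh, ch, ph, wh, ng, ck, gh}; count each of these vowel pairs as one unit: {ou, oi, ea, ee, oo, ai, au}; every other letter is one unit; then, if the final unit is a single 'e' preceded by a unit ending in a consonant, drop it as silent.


Word: "sister" (6 letters)
Left-to-right scan:
  [1] 's' (letter)
  [2] 'i' (letter)
  [3] 's' (letter)
  [4] 't' (letter)
  [5] 'e' (letter)
  [6] 'r' (letter)
Units from scan: 6
Sound units = 6 units


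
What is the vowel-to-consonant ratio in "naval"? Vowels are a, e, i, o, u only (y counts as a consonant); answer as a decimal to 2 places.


Word: "naval"
Vowels (a,e,i,o,u): 2
Consonants: 3
Ratio = 2/3
= 0.67


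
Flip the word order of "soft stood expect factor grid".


Original: "soft stood expect factor grid"
Words (1..n): soft | stood | expect | factor | grid
Reversed (n..1): grid | factor | expect | stood | soft
Result = "grid factor expect stood soft"


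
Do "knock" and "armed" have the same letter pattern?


Pattern of "knock": [0, 1, 2, 3, 0]
Pattern of "armed": [0, 1, 2, 3, 4]
Patterns do not match
Same pattern = No


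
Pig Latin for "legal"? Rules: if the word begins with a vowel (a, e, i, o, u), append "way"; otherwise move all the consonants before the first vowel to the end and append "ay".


Word: "legal"
Starts with consonant(s) → move to end, add 'ay'
Consonant cluster: "l"
Pig Latin = "egallay"


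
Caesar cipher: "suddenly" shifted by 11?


Word: "suddenly"
Shift: 11
Each letter → (letter + shift) mod 26:
  's' (18) + 11 = 3 → 'd'
  'u' (20) + 11 = 5 → 'f'
  'd' (3) + 11 = 14 → 'o'
  'd' (3) + 11 = 14 → 'o'
  'e' (4) + 11 = 15 → 'p'
  'n' (13) + 11 = 24 → 'y'
  'l' (11) + 11 = 22 → 'w'
  'y' (24) + 11 = 9 → 'j'
Result = "dfoopywj"


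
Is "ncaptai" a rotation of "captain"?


Word: "captain", Candidate: "ncaptai"
Method: check if candidate is substring of word+word
"captaincaptain" contains "ncaptai"? Yes
Is rotation = Yes
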